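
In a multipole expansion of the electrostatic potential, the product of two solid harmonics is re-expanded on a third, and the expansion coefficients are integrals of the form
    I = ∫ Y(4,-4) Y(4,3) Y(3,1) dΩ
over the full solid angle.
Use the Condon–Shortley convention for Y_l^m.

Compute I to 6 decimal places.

0.000000

L=11 odd ⇒ parity kills the (l;000) factor ⇒ I = 0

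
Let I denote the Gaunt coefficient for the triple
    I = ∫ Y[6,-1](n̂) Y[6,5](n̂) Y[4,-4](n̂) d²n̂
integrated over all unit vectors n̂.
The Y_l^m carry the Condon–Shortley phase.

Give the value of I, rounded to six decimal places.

Checks pass: Σm=0; 16 even; l₃=4∈[0,12].
(2·6+1)(2·6+1)(2·4+1) = 1521
Δ: 8! 4! 4! / 17! → 1/15315300
sum: t=2:+1/829440 t=3:−1/25920 t=4:+1/9216 t=5:−1/25920 t=6:+1/829440 = 7/207360
3j²(6 6 4; 0 0 0) = Δ·Π!·Σ² = 28/2431  (sign +1)
sum: t=7:−1/2903040 = -1/2903040
3j²(6 6 4; -1 5 -4) = Δ·Π!·Σ² = 5/663  (sign -1)
combine: 4πI² = 1521·28/2431·5/663 = 420/3179
take √, sign -1: I = -0.10253555

-0.102536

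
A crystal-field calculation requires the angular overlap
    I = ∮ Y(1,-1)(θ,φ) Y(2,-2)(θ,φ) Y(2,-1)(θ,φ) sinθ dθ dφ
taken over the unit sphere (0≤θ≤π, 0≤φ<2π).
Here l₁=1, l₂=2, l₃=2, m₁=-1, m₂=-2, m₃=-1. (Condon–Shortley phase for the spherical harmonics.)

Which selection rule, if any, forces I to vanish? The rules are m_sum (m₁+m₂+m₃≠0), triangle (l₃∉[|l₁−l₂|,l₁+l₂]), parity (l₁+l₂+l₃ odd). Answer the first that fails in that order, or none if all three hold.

azimuthal sum: -1 − 2 − 1 = -4  ✗
1 ≤ 2 ≤ 3 (triangle on l)
L = 1 + 2 + 2 = 5 (odd)

m_sum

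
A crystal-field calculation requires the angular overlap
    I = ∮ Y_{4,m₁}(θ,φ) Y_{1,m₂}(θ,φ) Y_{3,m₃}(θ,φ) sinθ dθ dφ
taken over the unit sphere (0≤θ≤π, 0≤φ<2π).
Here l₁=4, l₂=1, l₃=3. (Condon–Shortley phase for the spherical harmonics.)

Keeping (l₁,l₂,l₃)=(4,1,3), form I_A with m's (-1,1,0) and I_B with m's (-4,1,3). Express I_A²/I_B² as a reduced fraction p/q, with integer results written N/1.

l's match ⇒ only the (l;m) 3-j factors differ between A and B.
A: triangle coeff Δ(4,1,3) = 1/252; Σ_t [2,2]: t=2:+1/72 = 1/72; (3j)²=5/126 [(4 1 3; -1 1 0)], sign=-1
B: triangle coeff Δ(4,1,3) = 1/252; Σ_t [2,2]: t=2:+1/1440 = 1/1440; (3j)²=1/9 [(4 1 3; -4 1 3)], sign=+1
I_A²/I_B² = (5/126)/(1/9) = 5/14

5/14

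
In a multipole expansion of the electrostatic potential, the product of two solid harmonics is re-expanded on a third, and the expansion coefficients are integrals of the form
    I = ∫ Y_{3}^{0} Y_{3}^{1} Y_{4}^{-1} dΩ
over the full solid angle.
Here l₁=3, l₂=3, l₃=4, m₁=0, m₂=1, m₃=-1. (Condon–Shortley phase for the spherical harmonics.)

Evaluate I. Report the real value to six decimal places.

Checks pass: Σm=0; 10 even; l₃=4∈[0,6].
(2·3+1)(2·3+1)(2·4+1) = 441
Δ: 2! 4! 4! / 11! → 1/34650
sum: t=0:+1/72 t=1:−1/16 t=2:+1/72 = -5/144
3j²(3 3 4; 0 0 0) = Δ·Π!·Σ² = 2/77  (sign -1)
sum: t=0:+1/288 t=1:−1/24 t=2:+1/48 = -5/288
3j²(3 3 4; 0 1 -1) = Δ·Π!·Σ² = 5/462  (sign +1)
combine: 4πI² = 441·2/77·5/462 = 15/121
take √, sign -1: I = -0.09932258

-0.099323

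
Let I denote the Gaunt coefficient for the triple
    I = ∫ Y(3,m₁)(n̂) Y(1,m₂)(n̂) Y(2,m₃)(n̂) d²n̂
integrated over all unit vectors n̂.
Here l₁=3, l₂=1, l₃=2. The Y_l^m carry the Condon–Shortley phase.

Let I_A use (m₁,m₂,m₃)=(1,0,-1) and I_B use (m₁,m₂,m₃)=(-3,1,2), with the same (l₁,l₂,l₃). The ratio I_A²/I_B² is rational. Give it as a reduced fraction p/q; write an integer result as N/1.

8/15

Same 3,1,2: normalisation and zero-m 3j drop out of the ratio.
A: Δ: 2! 4! 0! / 7! → 1/105; sum: t=1:−1/6 = -1/6; 3j²(3 1 2; 1 0 -1) = Δ·Π!·Σ² = 8/105  (sign +1)
B: Δ: 2! 4! 0! / 7! → 1/105; sum: t=2:+1/48 = 1/48; 3j²(3 1 2; -3 1 2) = Δ·Π!·Σ² = 1/7  (sign +1)
I_A²/I_B² = (8/105)/(1/7) = 8/15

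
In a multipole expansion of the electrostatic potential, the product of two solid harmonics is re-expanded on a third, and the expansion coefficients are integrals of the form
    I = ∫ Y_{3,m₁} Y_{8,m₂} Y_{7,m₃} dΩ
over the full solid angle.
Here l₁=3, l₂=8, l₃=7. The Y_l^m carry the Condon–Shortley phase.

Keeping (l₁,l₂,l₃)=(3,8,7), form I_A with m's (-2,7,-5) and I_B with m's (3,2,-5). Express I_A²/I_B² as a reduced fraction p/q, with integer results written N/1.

2275/297

Shared (l₁,l₂,l₃)=(3,8,7): N and (l;000)² cancel in I_A²/I_B².
A: Δ = 4!·2!·12!/19! = 1/5290740; Racah Σ t=3..4: t=3:−1/5748019200 t=4:+1/958003200 = 1/1149603840; ⇒ 3j(3 8 7; -2 7 -5)² = 125/5814, sgn +1
B: Δ = 4!·2!·12!/19! = 1/5290740; Racah Σ t=0..0: t=0:+1/348364800 = 1/348364800; ⇒ 3j(3 8 7; 3 2 -5)² = 165/58786, sgn +1
I_A²/I_B² = (125/5814)/(165/58786) = 2275/297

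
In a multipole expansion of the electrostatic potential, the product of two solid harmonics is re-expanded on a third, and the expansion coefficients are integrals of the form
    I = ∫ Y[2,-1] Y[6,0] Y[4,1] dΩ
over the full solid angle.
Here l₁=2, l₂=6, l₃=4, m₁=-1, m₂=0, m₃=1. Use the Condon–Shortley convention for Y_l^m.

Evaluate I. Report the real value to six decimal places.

m-sum 0 ✓  L=12 even ✓  4≤4≤8 ✓
Π(2lᵢ+1) = 5×13×9 = 585
triangle coeff Δ(2,6,4) = 1/6435
Σ_t [2,2]: t=2:+1/2304 = 1/2304
(3j)²=5/143 [(2 6 4; 0 0 0)], sign=+1
Σ_t [3,3]: t=3:−1/4320 = -1/4320
(3j)²=8/429 [(2 6 4; -1 0 1)], sign=+1
⇒ 4πI² = 600/1573
I = (+1)√(600/1573/(4π)) = 0.17422334

0.174223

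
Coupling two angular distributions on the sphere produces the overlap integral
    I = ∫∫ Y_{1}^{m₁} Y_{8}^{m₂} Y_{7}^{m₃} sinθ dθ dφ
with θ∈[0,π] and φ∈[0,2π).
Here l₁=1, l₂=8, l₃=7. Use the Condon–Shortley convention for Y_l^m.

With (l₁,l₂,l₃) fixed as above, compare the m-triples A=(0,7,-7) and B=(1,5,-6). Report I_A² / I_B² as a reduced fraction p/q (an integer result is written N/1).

5/1

l's match ⇒ only the (l;m) 3-j factors differ between A and B.
A: triangle coeff Δ(1,8,7) = 1/2040; Σ_t [1,1]: t=1:−1/87178291200 = -1/87178291200; (3j)²=1/136 [(1 8 7; 0 7 -7)], sign=-1
B: triangle coeff Δ(1,8,7) = 1/2040; Σ_t [0,0]: t=0:+1/12454041600 = 1/12454041600; (3j)²=1/680 [(1 8 7; 1 5 -6)], sign=-1
I_A²/I_B² = (1/136)/(1/680) = 5/1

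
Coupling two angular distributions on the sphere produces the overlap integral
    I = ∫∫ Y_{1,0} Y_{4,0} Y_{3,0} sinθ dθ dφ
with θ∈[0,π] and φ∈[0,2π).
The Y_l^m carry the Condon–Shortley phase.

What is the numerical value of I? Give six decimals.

0.246233

m-sum 0 ✓  L=8 even ✓  3≤3≤5 ✓
Π(2lᵢ+1) = 3×9×7 = 189
triangle coeff Δ(1,4,3) = 1/252
Σ_t [1,1]: t=1:−1/36 = -1/36
(3j)²=4/63 [(1 4 3; 0 0 0)], sign=+1
(m-triple is (0,0,0) — same symbol as above.)
⇒ 4πI² = 16/21
I = (+1)√(16/21/(4π)) = 0.24623252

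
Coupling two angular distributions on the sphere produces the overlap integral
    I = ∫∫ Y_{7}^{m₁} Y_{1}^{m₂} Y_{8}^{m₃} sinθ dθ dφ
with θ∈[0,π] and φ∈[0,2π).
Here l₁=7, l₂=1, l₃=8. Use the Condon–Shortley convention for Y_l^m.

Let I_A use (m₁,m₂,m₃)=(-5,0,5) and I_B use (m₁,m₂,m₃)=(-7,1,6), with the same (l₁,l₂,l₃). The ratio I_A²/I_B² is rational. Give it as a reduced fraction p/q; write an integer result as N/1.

Shared (l₁,l₂,l₃)=(7,1,8): N and (l;000)² cancel in I_A²/I_B².
A: Δ = 0!·14!·2!/17! = 1/2040; Racah Σ t=0..0: t=0:+1/958003200 = 1/958003200; ⇒ 3j(7 1 8; -5 0 5)² = 13/680, sgn -1
B: Δ = 0!·14!·2!/17! = 1/2040; Racah Σ t=0..0: t=0:+1/174356582400 = 1/174356582400; ⇒ 3j(7 1 8; -7 1 6)² = 1/2040, sgn +1
I_A²/I_B² = (13/680)/(1/2040) = 39/1

39/1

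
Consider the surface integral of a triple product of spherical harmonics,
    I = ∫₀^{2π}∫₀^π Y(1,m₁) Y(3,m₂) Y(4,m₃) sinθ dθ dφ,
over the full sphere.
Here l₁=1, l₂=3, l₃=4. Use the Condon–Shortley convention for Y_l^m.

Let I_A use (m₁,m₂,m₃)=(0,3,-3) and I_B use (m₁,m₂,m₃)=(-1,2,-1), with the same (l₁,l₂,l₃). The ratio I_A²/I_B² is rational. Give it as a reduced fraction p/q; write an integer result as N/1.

Same 1,3,4: normalisation and zero-m 3j drop out of the ratio.
A: Δ: 0! 2! 6! / 9! → 1/252; sum: t=0:+1/720 = 1/720; 3j²(1 3 4; 0 3 -3) = Δ·Π!·Σ² = 1/36  (sign -1)
B: Δ: 0! 2! 6! / 9! → 1/252; sum: t=0:+1/240 = 1/240; 3j²(1 3 4; -1 2 -1) = Δ·Π!·Σ² = 1/84  (sign -1)
I_A²/I_B² = (1/36)/(1/84) = 7/3

7/3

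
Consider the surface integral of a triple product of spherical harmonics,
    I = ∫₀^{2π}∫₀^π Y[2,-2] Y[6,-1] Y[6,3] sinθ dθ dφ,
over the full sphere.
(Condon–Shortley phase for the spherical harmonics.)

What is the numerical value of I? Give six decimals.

Rules hold: Σm=0, L=14 even, 4≤6≤8.
N = 5·13·13 = 845
Δ = 2!·2!·10!/15! = 1/90090
Racah Σ t=0..2: t=0:+1/69120 t=1:−1/14400 t=2:+1/69120 = -7/172800
⇒ 3j(2 6 6; 0 0 0)² = 14/715, sgn -1
Racah Σ t=2..2: t=2:+1/120960 = 1/120960
⇒ 3j(2 6 6; -2 -1 3)² = 24/1001, sgn -1
4πI² = N·(3j₀)²·(3jₘ)² = 48/121
I = +1·√(0.396694/4π) = 0.17767364

0.177674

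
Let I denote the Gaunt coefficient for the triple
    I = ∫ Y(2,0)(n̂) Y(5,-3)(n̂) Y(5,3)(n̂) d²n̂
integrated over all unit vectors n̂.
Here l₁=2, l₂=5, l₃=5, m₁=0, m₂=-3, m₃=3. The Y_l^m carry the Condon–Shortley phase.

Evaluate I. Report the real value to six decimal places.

-0.016174

Checks pass: Σm=0; 12 even; l₃=5∈[3,7].
(2·2+1)(2·5+1)(2·5+1) = 605
Δ: 2! 2! 8! / 13! → 1/38610
sum: t=0:+1/2880 t=1:−1/576 t=2:+1/2880 = -1/960
3j²(2 5 5; 0 0 0) = Δ·Π!·Σ² = 10/429  (sign +1)
sum: t=0:+1/5760 t=1:−1/5040 t=2:+1/161280 = -1/53760
3j²(2 5 5; 0 -3 3) = Δ·Π!·Σ² = 1/4290  (sign -1)
combine: 4πI² = 605·10/429·1/4290 = 5/1521
take √, sign -1: I = -0.01617393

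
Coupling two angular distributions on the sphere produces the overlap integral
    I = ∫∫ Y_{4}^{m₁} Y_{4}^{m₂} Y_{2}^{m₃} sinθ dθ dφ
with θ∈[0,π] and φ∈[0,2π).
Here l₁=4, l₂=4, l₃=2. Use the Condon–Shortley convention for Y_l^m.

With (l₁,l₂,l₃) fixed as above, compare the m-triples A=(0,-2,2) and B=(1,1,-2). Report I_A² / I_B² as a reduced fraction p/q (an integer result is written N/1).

Shared (l₁,l₂,l₃)=(4,4,2): N and (l;000)² cancel in I_A²/I_B².
A: Δ = 6!·2!·2!/11! = 1/13860; Racah Σ t=2..2: t=2:+1/192 = 1/192; ⇒ 3j(4 4 2; 0 -2 2)² = 3/77, sgn +1
B: Δ = 6!·2!·2!/11! = 1/13860; Racah Σ t=3..3: t=3:−1/144 = -1/144; ⇒ 3j(4 4 2; 1 1 -2)² = 10/231, sgn -1
I_A²/I_B² = (3/77)/(10/231) = 9/10

9/10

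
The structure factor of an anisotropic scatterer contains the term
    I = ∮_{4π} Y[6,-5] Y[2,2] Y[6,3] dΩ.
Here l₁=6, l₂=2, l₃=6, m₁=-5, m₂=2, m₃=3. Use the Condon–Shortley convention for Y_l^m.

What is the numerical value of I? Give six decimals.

0.120286

m-sum 0 ✓  L=14 even ✓  4≤6≤8 ✓
Π(2lᵢ+1) = 13×5×13 = 845
triangle coeff Δ(6,2,6) = 1/90090
Σ_t [0,2]: t=0:+1/69120 t=1:−1/14400 t=2:+1/69120 = -7/172800
(3j)²=14/715 [(6 2 6; 0 0 0)], sign=-1
Σ_t [2,2]: t=2:+1/1451520 = 1/1451520
(3j)²=1/91 [(6 2 6; -5 2 3)], sign=-1
⇒ 4πI² = 2/11
I = (+1)√(2/11/(4π)) = 0.12028562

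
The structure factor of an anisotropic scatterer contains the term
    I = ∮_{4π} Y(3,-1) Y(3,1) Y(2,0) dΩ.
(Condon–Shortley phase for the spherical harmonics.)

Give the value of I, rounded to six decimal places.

m-sum 0 ✓  L=8 even ✓  0≤2≤6 ✓
Π(2lᵢ+1) = 7×7×5 = 245
triangle coeff Δ(3,3,2) = 1/3780
Σ_t [1,3]: t=1:−1/24 t=2:+1/4 t=3:−1/24 = 1/6
(3j)²=4/105 [(3 3 2; 0 0 0)], sign=+1
Σ_t [2,4]: t=2:+1/16 t=3:−1/6 t=4:+1/96 = -3/32
(3j)²=3/140 [(3 3 2; -1 1 0)], sign=-1
⇒ 4πI² = 1/5
I = (-1)√(1/5/(4π)) = -0.12615663

-0.126157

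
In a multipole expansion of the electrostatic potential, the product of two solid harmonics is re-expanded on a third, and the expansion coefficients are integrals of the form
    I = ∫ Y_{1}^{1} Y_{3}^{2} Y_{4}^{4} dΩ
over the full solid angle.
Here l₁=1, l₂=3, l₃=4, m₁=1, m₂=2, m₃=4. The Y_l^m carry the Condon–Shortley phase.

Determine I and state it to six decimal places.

m-sum = 1 + 2 + 4 = 7 ≠ 0 ⇒ I = 0

0.000000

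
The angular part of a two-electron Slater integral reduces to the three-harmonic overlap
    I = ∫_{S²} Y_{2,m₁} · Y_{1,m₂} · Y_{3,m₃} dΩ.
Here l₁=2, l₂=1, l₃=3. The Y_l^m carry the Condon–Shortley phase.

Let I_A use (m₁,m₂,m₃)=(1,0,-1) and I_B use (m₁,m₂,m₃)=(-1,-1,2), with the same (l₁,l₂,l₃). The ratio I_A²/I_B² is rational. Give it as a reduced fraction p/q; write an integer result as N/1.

4/5

l's match ⇒ only the (l;m) 3-j factors differ between A and B.
A: triangle coeff Δ(2,1,3) = 1/105; Σ_t [0,0]: t=0:+1/6 = 1/6; (3j)²=8/105 [(2 1 3; 1 0 -1)], sign=+1
B: triangle coeff Δ(2,1,3) = 1/105; Σ_t [0,0]: t=0:+1/12 = 1/12; (3j)²=2/21 [(2 1 3; -1 -1 2)], sign=-1
I_A²/I_B² = (8/105)/(2/21) = 4/5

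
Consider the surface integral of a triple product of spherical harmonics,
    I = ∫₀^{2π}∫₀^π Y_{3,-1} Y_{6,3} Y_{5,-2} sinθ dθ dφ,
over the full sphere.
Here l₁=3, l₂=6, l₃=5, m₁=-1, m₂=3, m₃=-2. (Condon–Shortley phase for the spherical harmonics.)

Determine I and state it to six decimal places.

-0.152880

m-sum 0 ✓  L=14 even ✓  3≤5≤9 ✓
Π(2lᵢ+1) = 7×13×11 = 1001
triangle coeff Δ(3,6,5) = 1/675675
Σ_t [1,3]: t=1:−1/8640 t=2:+1/2304 t=3:−1/8640 = 7/34560
(3j)²=7/429 [(3 6 5; 0 0 0)], sign=-1
Σ_t [2,4]: t=2:+1/40320 t=3:−1/8640 t=4:+1/34560 = -1/16128
(3j)²=18/1001 [(3 6 5; -1 3 -2)], sign=+1
⇒ 4πI² = 42/143
I = (-1)√(42/143/(4π)) = -0.15288036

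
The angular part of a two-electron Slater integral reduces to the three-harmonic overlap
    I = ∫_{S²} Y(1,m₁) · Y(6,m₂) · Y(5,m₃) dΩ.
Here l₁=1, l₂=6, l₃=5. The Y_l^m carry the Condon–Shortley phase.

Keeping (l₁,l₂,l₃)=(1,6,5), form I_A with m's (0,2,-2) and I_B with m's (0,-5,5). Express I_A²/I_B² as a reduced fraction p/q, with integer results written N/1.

Same 1,6,5: normalisation and zero-m 3j drop out of the ratio.
A: Δ: 2! 0! 10! / 13! → 1/858; sum: t=1:−1/30240 = -1/30240; 3j²(1 6 5; 0 2 -2) = Δ·Π!·Σ² = 16/429  (sign +1)
B: Δ: 2! 0! 10! / 13! → 1/858; sum: t=1:−1/3628800 = -1/3628800; 3j²(1 6 5; 0 -5 5) = Δ·Π!·Σ² = 1/78  (sign -1)
I_A²/I_B² = (16/429)/(1/78) = 32/11

32/11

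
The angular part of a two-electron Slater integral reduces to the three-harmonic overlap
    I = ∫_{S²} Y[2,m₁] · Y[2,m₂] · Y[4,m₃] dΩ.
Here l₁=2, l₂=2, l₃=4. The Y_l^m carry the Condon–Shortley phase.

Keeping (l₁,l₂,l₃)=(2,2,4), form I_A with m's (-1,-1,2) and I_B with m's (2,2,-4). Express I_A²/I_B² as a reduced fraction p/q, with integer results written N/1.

Same 2,2,4: normalisation and zero-m 3j drop out of the ratio.
A: Δ: 0! 4! 4! / 9! → 1/630; sum: t=0:+1/36 = 1/36; 3j²(2 2 4; -1 -1 2) = Δ·Π!·Σ² = 4/63  (sign +1)
B: Δ: 0! 4! 4! / 9! → 1/630; sum: t=0:+1/576 = 1/576; 3j²(2 2 4; 2 2 -4) = Δ·Π!·Σ² = 1/9  (sign +1)
I_A²/I_B² = (4/63)/(1/9) = 4/7

4/7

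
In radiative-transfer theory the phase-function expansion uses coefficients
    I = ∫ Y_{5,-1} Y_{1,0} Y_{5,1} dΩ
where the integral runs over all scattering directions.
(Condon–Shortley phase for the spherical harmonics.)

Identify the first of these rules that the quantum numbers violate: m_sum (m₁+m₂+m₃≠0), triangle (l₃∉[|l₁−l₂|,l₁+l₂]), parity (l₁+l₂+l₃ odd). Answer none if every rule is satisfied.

Σmᵢ = 0  ✓
l₃∈[|l₁−l₂|,l₁+l₂]=[4,6], have l₃=5  ✓
Σlᵢ = 11 ⇒ odd  ✗

parity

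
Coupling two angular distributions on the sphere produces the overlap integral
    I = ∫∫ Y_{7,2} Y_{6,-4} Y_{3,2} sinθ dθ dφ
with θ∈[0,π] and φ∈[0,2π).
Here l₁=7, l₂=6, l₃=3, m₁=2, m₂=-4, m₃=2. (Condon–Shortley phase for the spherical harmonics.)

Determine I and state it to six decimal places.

-0.153384

Rules hold: Σm=0, L=16 even, 1≤3≤13.
N = 15·13·7 = 1365
Δ = 10!·4!·2!/17! = 1/2042040
Racah Σ t=4..6: t=4:+1/207360 t=5:−1/57600 t=6:+1/207360 = -1/129600
⇒ 3j(7 6 3; 0 0 0)² = 168/12155, sgn +1
Racah Σ t=1..2: t=1:−1/8709120 t=2:+1/967680 = 1/1088640
⇒ 3j(7 6 3; 2 -4 2)² = 800/51051, sgn -1
4πI² = N·(3j₀)²·(3jₘ)² = 134400/454597
I = -1·√(0.295646/4π) = -0.15338448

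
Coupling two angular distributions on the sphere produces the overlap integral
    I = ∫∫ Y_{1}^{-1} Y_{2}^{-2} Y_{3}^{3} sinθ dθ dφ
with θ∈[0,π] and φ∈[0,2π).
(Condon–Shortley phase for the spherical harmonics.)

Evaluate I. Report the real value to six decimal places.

Checks pass: Σm=0; 6 even; l₃=3∈[1,3].
(2·1+1)(2·2+1)(2·3+1) = 105
Δ: 0! 2! 4! / 7! → 1/105
sum: t=0:+1/4 = 1/4
3j²(1 2 3; 0 0 0) = Δ·Π!·Σ² = 3/35  (sign -1)
sum: t=0:+1/48 = 1/48
3j²(1 2 3; -1 -2 3) = Δ·Π!·Σ² = 1/7  (sign +1)
combine: 4πI² = 105·3/35·1/7 = 9/7
take √, sign -1: I = -0.31986543

-0.319865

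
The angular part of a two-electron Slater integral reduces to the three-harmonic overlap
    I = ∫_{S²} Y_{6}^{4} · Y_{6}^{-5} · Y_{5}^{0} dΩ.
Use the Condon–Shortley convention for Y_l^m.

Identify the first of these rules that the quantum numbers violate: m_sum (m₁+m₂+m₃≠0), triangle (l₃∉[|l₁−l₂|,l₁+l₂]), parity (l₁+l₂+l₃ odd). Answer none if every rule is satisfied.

Σmᵢ = -1  ✗
l₃∈[|l₁−l₂|,l₁+l₂]=[0,12], have l₃=5
Σlᵢ = 17 ⇒ odd

m_sum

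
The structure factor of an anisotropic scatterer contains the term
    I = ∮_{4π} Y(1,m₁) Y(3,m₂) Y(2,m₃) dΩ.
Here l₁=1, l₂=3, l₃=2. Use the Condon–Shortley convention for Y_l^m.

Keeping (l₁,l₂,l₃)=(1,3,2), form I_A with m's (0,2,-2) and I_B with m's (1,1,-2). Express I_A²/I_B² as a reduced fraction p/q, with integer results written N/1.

l's match ⇒ only the (l;m) 3-j factors differ between A and B.
A: triangle coeff Δ(1,3,2) = 1/105; Σ_t [1,1]: t=1:−1/24 = -1/24; (3j)²=1/21 [(1 3 2; 0 2 -2)], sign=-1
B: triangle coeff Δ(1,3,2) = 1/105; Σ_t [0,0]: t=0:+1/48 = 1/48; (3j)²=1/105 [(1 3 2; 1 1 -2)], sign=+1
I_A²/I_B² = (1/21)/(1/105) = 5/1

5/1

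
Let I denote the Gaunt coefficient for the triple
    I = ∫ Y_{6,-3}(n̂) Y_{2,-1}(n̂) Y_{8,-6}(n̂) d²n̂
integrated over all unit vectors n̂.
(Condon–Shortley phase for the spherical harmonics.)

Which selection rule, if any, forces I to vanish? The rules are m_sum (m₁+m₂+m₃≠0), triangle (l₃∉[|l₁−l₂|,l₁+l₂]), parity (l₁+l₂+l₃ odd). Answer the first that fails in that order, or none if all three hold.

m_sum

m₁+m₂+m₃ = -3 − 1 − 6 = -10  ✗
triangle: |6−2|=4 ≤ l₃=8 ≤ 6+2=8
parity: l₁+l₂+l₃ = 16 is even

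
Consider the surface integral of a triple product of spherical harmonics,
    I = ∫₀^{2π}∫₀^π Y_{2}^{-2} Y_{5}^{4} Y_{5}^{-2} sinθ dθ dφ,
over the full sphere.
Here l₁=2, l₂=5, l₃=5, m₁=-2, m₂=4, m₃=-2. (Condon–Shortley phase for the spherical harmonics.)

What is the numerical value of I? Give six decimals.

Checks pass: Σm=0; 12 even; l₃=5∈[3,7].
(2·2+1)(2·5+1)(2·5+1) = 605
Δ: 2! 2! 8! / 13! → 1/38610
sum: t=0:+1/2880 t=1:−1/576 t=2:+1/2880 = -1/960
3j²(2 5 5; 0 0 0) = Δ·Π!·Σ² = 10/429  (sign +1)
sum: t=2:+1/20160 = 1/20160
3j²(2 5 5; -2 4 -2) = Δ·Π!·Σ² = 12/715  (sign -1)
combine: 4πI² = 605·10/429·12/715 = 40/169
take √, sign -1: I = -0.13724032

-0.137240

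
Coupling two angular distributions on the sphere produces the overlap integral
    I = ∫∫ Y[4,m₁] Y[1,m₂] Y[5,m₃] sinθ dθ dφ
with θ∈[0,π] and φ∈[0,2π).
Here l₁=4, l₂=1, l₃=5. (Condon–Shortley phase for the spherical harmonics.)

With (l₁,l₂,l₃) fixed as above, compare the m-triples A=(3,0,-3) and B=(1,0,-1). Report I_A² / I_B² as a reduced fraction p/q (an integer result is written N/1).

2/3

l's match ⇒ only the (l;m) 3-j factors differ between A and B.
A: triangle coeff Δ(4,1,5) = 1/495; Σ_t [0,0]: t=0:+1/5040 = 1/5040; (3j)²=16/495 [(4 1 5; 3 0 -3)], sign=+1
B: triangle coeff Δ(4,1,5) = 1/495; Σ_t [0,0]: t=0:+1/720 = 1/720; (3j)²=8/165 [(4 1 5; 1 0 -1)], sign=+1
I_A²/I_B² = (16/495)/(8/165) = 2/3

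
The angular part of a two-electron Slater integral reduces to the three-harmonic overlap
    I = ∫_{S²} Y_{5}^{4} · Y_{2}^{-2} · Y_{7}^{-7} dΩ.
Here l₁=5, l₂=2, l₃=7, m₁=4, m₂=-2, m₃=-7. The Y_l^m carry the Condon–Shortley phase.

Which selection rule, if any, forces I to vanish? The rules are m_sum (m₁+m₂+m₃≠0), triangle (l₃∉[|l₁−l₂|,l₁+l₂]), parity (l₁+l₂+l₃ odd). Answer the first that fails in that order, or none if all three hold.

azimuthal sum: 4 − 2 − 7 = -5  ✗
3 ≤ 7 ≤ 7 (triangle on l)
L = 5 + 2 + 7 = 14 (even)

m_sum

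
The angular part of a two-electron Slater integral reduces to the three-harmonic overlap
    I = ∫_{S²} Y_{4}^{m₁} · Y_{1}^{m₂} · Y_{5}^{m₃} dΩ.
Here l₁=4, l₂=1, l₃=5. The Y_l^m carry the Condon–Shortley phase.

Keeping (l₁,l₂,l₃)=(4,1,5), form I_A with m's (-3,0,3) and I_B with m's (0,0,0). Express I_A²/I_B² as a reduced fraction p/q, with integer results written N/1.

Same 4,1,5: normalisation and zero-m 3j drop out of the ratio.
A: Δ: 0! 8! 2! / 11! → 1/495; sum: t=0:+1/5040 = 1/5040; 3j²(4 1 5; -3 0 3) = Δ·Π!·Σ² = 16/495  (sign +1)
B: Δ: 0! 8! 2! / 11! → 1/495; sum: t=0:+1/576 = 1/576; 3j²(4 1 5; 0 0 0) = Δ·Π!·Σ² = 5/99  (sign -1)
I_A²/I_B² = (16/495)/(5/99) = 16/25

16/25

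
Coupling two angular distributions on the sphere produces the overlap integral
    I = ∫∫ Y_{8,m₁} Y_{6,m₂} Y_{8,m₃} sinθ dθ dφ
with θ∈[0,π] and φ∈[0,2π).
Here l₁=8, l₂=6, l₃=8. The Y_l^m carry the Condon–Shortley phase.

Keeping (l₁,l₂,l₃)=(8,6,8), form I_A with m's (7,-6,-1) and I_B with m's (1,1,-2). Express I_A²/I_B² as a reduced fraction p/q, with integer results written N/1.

364/841

Shared (l₁,l₂,l₃)=(8,6,8): N and (l;000)² cancel in I_A²/I_B².
A: Δ = 6!·10!·6!/23! = 1/13742520792; Racah Σ t=0..0: t=0:+1/188116992000 = 1/188116992000; ⇒ 3j(8 6 8; 7 -6 -1)² = 35/14858, sgn -1
B: Δ = 6!·10!·6!/23! = 1/13742520792; Racah Σ t=1..6: t=1:−1/1492992000 t=2:+1/82944000 t=3:−1/29859840 t=4:+1/52254720 t=5:−1/464486400 t=6:+1/31352832000 = -319/62705664000; ⇒ 3j(8 6 8; 1 1 -2)² = 4205/772616, sgn -1
I_A²/I_B² = (35/14858)/(4205/772616) = 364/841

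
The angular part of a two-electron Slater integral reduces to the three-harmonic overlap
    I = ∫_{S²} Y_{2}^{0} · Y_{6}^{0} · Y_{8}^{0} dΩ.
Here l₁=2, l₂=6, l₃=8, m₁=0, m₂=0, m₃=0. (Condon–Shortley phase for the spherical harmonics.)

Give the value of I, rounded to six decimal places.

Checks pass: Σm=0; 16 even; l₃=8∈[4,8].
(2·2+1)(2·6+1)(2·8+1) = 1105
Δ: 0! 4! 12! / 17! → 1/30940
sum: t=0:+1/2073600 = 1/2073600
3j²(2 6 8; 0 0 0) = Δ·Π!·Σ² = 28/1105  (sign +1)
(m-triple is (0,0,0) — same symbol as above.)
combine: 4πI² = 1105·28/1105·28/1105 = 784/1105
take √, sign +1: I = 0.23761396

0.237614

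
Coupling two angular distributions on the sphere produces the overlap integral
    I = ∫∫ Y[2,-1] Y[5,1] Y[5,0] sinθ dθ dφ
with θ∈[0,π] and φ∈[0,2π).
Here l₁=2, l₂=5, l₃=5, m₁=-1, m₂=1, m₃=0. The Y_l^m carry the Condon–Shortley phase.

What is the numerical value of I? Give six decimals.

-0.036166

m-sum 0 ✓  L=12 even ✓  3≤5≤7 ✓
Π(2lᵢ+1) = 5×11×11 = 605
triangle coeff Δ(2,5,5) = 1/38610
Σ_t [0,2]: t=0:+1/2880 t=1:−1/576 t=2:+1/2880 = -1/960
(3j)²=10/429 [(2 5 5; 0 0 0)], sign=+1
Σ_t [1,2]: t=1:−1/1440 t=2:+1/1152 = 1/5760
(3j)²=1/858 [(2 5 5; -1 1 0)], sign=-1
⇒ 4πI² = 25/1521
I = (-1)√(25/1521/(4π)) = -0.03616600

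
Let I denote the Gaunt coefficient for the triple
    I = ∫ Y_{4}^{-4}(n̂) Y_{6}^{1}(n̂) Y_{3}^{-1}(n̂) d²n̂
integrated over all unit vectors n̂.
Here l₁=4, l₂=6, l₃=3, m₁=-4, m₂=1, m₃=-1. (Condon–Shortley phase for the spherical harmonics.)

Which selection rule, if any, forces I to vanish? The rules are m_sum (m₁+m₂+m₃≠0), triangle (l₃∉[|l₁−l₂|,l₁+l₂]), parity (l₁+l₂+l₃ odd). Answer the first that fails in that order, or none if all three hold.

m₁+m₂+m₃ = -4 + 1 − 1 = -4  ✗
triangle: |4−6|=2 ≤ l₃=3 ≤ 4+6=10
parity: l₁+l₂+l₃ = 13 is odd

m_sum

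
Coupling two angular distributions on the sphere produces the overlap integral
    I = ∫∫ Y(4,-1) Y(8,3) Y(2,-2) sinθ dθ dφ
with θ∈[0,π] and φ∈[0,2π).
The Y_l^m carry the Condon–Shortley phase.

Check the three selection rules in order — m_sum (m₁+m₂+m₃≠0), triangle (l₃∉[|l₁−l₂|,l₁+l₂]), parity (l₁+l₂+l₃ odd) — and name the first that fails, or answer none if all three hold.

azimuthal sum: -1 + 3 − 2 = 0  ✓
4 ≤ 2 ≤ 12 (triangle on l)  ✗
L = 4 + 8 + 2 = 14 (even)

triangle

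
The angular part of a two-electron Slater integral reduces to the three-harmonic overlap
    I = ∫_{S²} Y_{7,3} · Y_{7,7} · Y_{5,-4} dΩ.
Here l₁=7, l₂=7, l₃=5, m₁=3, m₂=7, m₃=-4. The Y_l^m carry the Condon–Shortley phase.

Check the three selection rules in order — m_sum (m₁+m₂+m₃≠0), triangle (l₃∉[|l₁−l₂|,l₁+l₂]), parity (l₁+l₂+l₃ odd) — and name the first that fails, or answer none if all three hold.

m_sum

m₁+m₂+m₃ = 3 + 7 − 4 = 6  ✗
triangle: |7−7|=0 ≤ l₃=5 ≤ 7+7=14
parity: l₁+l₂+l₃ = 19 is odd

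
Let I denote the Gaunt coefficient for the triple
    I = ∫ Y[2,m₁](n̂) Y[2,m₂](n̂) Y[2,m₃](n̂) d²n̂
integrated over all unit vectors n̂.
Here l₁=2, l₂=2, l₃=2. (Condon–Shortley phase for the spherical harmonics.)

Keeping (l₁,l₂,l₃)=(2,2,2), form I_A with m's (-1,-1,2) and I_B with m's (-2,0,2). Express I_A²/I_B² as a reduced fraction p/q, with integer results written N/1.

3/2

l's match ⇒ only the (l;m) 3-j factors differ between A and B.
A: triangle coeff Δ(2,2,2) = 1/630; Σ_t [1,1]: t=1:−1/4 = -1/4; (3j)²=3/35 [(2 2 2; -1 -1 2)], sign=-1
B: triangle coeff Δ(2,2,2) = 1/630; Σ_t [2,2]: t=2:+1/8 = 1/8; (3j)²=2/35 [(2 2 2; -2 0 2)], sign=+1
I_A²/I_B² = (3/35)/(2/35) = 3/2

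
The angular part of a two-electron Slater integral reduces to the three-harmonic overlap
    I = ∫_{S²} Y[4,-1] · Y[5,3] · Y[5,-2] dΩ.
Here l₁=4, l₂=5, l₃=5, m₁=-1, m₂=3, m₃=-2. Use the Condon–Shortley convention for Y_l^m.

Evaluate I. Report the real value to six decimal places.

-0.118854

m-sum 0 ✓  L=14 even ✓  1≤5≤9 ✓
Π(2lᵢ+1) = 9×11×11 = 1089
triangle coeff Δ(4,5,5) = 1/3153150
Σ_t [0,4]: t=0:+1/69120 t=1:−1/1728 t=2:+1/576 t=3:−1/1728 t=4:+1/69120 = 7/11520
(3j)²=2/143 [(4 5 5; 0 0 0)], sign=-1
Σ_t [2,4]: t=2:+1/17280 t=3:−1/2880 t=4:+1/6912 = -1/6912
(3j)²=5/429 [(4 5 5; -1 3 -2)], sign=+1
⇒ 4πI² = 30/169
I = (-1)√(30/169/(4π)) = -0.11885360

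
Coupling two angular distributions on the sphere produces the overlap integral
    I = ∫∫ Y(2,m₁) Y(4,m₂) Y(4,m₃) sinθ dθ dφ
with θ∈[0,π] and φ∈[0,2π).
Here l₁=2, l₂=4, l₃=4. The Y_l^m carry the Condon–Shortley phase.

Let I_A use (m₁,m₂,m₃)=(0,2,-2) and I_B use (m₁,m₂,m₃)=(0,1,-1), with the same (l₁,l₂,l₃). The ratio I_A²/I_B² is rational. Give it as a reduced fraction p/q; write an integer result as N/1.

Same 2,4,4: normalisation and zero-m 3j drop out of the ratio.
A: Δ: 2! 2! 6! / 11! → 1/13860; sum: t=0:+1/2880 t=1:−1/120 t=2:+1/192 = -1/360; 3j²(2 4 4; 0 2 -2) = Δ·Π!·Σ² = 16/3465  (sign -1)
B: Δ: 2! 2! 6! / 11! → 1/13860; sum: t=0:+1/480 t=1:−1/48 t=2:+1/144 = -17/1440; 3j²(2 4 4; 0 1 -1) = Δ·Π!·Σ² = 289/13860  (sign +1)
I_A²/I_B² = (16/3465)/(289/13860) = 64/289

64/289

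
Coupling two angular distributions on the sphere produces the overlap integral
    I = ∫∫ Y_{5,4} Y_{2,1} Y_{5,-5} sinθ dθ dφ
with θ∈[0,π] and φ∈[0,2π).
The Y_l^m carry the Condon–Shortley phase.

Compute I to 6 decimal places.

-0.187924

Checks pass: Σm=0; 12 even; l₃=5∈[3,7].
(2·5+1)(2·2+1)(2·5+1) = 605
Δ: 2! 8! 2! / 13! → 1/38610
sum: t=0:+1/2880 t=1:−1/576 t=2:+1/2880 = -1/960
3j²(5 2 5; 0 0 0) = Δ·Π!·Σ² = 10/429  (sign +1)
sum: t=1:−1/80640 = -1/80640
3j²(5 2 5; 4 1 -5) = Δ·Π!·Σ² = 9/286  (sign -1)
combine: 4πI² = 605·10/429·9/286 = 75/169
take √, sign -1: I = -0.18792404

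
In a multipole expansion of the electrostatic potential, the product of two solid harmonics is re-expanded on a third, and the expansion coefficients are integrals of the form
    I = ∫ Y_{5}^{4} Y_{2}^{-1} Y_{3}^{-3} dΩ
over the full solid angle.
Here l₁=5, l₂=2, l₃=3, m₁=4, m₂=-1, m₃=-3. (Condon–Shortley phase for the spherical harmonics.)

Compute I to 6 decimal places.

0.219610

Rules hold: Σm=0, L=10 even, 3≤3≤7.
N = 11·5·7 = 385
Δ = 4!·6!·0!/11! = 1/2310
Racah Σ t=2..2: t=2:+1/144 = 1/144
⇒ 3j(5 2 3; 0 0 0)² = 10/231, sgn -1
Racah Σ t=1..1: t=1:−1/4320 = -1/4320
⇒ 3j(5 2 3; 4 -1 -3)² = 2/55, sgn -1
4πI² = N·(3j₀)²·(3jₘ)² = 20/33
I = +1·√(0.606061/4π) = 0.21961050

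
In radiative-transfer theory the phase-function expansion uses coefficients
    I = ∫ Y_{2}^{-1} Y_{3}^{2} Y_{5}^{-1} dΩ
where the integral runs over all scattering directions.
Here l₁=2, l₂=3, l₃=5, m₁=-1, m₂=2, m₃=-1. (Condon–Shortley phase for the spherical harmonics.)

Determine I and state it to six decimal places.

Rules hold: Σm=0, L=10 even, 1≤5≤5.
N = 5·7·11 = 385
Δ = 0!·4!·6!/11! = 1/2310
Racah Σ t=0..0: t=0:+1/144 = 1/144
⇒ 3j(2 3 5; 0 0 0)² = 10/231, sgn -1
Racah Σ t=0..0: t=0:+1/720 = 1/720
⇒ 3j(2 3 5; -1 2 -1)² = 4/385, sgn +1
4πI² = N·(3j₀)²·(3jₘ)² = 40/231
I = -1·√(0.17316/4π) = -0.11738675

-0.117387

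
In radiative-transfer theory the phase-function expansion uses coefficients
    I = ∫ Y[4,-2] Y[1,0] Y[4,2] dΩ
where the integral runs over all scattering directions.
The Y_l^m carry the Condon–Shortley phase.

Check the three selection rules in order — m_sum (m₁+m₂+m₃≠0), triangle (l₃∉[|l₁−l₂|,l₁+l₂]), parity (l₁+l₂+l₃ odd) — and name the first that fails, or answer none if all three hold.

azimuthal sum: -2 + 0 + 2 = 0  ✓
3 ≤ 4 ≤ 5 (triangle on l)  ✓
L = 4 + 1 + 4 = 9 (odd)  ✗

parity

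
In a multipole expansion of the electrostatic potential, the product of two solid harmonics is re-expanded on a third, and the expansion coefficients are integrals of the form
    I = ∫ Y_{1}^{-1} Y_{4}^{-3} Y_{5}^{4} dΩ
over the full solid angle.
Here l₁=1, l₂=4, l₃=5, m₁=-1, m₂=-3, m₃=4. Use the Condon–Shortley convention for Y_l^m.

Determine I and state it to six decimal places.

m-sum 0 ✓  L=10 even ✓  3≤5≤5 ✓
Π(2lᵢ+1) = 3×9×11 = 297
triangle coeff Δ(1,4,5) = 1/495
Σ_t [0,0]: t=0:+1/576 = 1/576
(3j)²=5/99 [(1 4 5; 0 0 0)], sign=-1
Σ_t [0,0]: t=0:+1/10080 = 1/10080
(3j)²=4/55 [(1 4 5; -1 -3 4)], sign=-1
⇒ 4πI² = 12/11
I = (+1)√(12/11/(4π)) = 0.29463840

0.294638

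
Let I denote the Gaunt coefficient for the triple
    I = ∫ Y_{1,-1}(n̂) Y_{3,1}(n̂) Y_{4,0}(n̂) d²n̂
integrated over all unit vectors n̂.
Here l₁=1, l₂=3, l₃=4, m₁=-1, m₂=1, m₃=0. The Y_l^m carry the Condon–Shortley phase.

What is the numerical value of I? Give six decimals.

0.150786

Checks pass: Σm=0; 8 even; l₃=4∈[2,4].
(2·1+1)(2·3+1)(2·4+1) = 189
Δ: 0! 2! 6! / 9! → 1/252
sum: t=0:+1/36 = 1/36
3j²(1 3 4; 0 0 0) = Δ·Π!·Σ² = 4/63  (sign +1)
sum: t=0:+1/96 = 1/96
3j²(1 3 4; -1 1 0) = Δ·Π!·Σ² = 1/42  (sign +1)
combine: 4πI² = 189·4/63·1/42 = 2/7
take √, sign +1: I = 0.15078601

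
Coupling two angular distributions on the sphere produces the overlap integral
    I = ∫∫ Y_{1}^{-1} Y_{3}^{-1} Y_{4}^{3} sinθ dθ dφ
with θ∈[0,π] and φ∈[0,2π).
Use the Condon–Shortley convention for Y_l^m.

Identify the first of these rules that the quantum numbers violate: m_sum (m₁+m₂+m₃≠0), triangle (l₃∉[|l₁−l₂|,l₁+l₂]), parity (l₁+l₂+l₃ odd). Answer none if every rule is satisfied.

m₁+m₂+m₃ = -1 − 1 + 3 = 1  ✗
triangle: |1−3|=2 ≤ l₃=4 ≤ 1+3=4
parity: l₁+l₂+l₃ = 8 is even

m_sum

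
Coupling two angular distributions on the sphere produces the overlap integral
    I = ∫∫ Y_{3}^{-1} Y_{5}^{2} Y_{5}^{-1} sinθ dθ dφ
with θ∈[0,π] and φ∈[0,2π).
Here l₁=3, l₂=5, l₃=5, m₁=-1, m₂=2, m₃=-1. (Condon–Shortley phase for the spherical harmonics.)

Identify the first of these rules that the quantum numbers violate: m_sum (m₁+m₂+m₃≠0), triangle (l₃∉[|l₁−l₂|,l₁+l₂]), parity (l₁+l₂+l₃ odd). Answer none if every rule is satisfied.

parity

azimuthal sum: -1 + 2 − 1 = 0  ✓
2 ≤ 5 ≤ 8 (triangle on l)  ✓
L = 3 + 5 + 5 = 13 (odd)  ✗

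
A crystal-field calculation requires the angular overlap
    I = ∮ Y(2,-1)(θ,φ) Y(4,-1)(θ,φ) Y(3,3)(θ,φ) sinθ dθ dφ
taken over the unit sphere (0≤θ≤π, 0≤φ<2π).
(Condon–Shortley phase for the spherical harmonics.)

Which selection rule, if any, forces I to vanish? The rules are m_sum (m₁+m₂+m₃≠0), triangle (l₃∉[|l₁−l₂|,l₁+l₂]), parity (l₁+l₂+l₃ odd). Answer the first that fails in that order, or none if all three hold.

m_sum

m₁+m₂+m₃ = -1 − 1 + 3 = 1  ✗
triangle: |2−4|=2 ≤ l₃=3 ≤ 2+4=6
parity: l₁+l₂+l₃ = 9 is odd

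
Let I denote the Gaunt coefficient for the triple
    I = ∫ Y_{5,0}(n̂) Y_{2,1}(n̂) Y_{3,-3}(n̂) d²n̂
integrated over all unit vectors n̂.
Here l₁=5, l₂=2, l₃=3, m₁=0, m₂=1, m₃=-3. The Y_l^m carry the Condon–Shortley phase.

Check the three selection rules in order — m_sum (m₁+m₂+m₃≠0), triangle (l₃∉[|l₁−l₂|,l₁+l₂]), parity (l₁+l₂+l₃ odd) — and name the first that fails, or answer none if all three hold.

m_sum

azimuthal sum: 0 + 1 − 3 = -2  ✗
3 ≤ 3 ≤ 7 (triangle on l)
L = 5 + 2 + 3 = 10 (even)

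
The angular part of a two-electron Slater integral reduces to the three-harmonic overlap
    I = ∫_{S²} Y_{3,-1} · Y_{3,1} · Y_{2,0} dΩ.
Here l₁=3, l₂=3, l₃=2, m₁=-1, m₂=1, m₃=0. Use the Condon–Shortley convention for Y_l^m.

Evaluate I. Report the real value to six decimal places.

Rules hold: Σm=0, L=8 even, 0≤2≤6.
N = 7·7·5 = 245
Δ = 4!·2!·2!/9! = 1/3780
Racah Σ t=1..3: t=1:−1/24 t=2:+1/4 t=3:−1/24 = 1/6
⇒ 3j(3 3 2; 0 0 0)² = 4/105, sgn +1
Racah Σ t=2..4: t=2:+1/16 t=3:−1/6 t=4:+1/96 = -3/32
⇒ 3j(3 3 2; -1 1 0)² = 3/140, sgn -1
4πI² = N·(3j₀)²·(3jₘ)² = 1/5
I = -1·√(0.2/4π) = -0.12615663

-0.126157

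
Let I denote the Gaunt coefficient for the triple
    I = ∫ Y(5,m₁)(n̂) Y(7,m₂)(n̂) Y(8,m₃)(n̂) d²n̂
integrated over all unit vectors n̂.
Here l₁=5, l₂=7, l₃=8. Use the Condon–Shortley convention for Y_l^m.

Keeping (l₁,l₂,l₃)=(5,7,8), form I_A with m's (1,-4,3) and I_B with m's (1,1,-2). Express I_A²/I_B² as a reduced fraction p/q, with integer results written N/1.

29282/38809

l's match ⇒ only the (l;m) 3-j factors differ between A and B.
A: triangle coeff Δ(5,7,8) = 1/814773960; Σ_t [0,3]: t=0:+1/34836480 t=1:−1/17418240 t=2:+1/69672960 t=3:−1/2612736000 = -11/746496000; (3j)²=1331/251940 [(5 7 8; 1 -4 3)], sign=+1
B: triangle coeff Δ(5,7,8) = 1/814773960; Σ_t [0,4]: t=0:+1/92897280 t=1:−1/6531840 t=2:+1/3317760 t=3:−1/10368000 t=4:+1/298598400 = 197/2985984000; (3j)²=38809/5542680 [(5 7 8; 1 1 -2)], sign=+1
I_A²/I_B² = (1331/251940)/(38809/5542680) = 29282/38809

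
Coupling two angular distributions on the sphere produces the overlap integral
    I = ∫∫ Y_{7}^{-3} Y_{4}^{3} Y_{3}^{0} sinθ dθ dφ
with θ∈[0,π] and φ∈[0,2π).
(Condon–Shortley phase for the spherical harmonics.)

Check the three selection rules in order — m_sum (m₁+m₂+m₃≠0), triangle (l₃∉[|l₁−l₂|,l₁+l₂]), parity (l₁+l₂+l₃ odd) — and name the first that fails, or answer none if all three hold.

m₁+m₂+m₃ = -3 + 3 + 0 = 0  ✓
triangle: |7−4|=3 ≤ l₃=3 ≤ 7+4=11  ✓
parity: l₁+l₂+l₃ = 14 is even  ✓

none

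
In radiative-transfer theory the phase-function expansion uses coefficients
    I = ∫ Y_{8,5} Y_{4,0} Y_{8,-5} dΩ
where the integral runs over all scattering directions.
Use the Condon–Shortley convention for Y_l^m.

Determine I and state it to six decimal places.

Rules hold: Σm=0, L=20 even, 4≤8≤12.
N = 17·9·17 = 2601
Δ = 4!·12!·4!/21! = 1/185175900
Racah Σ t=0..4: t=0:+1/557383680 t=1:−1/21772800 t=2:+1/8294400 t=3:−1/21772800 t=4:+1/557383680 = 1/30965760
⇒ 3j(8 4 8; 0 0 0)² = 36/4199, sgn +1
Racah Σ t=0..3: t=0:+1/1254113280 t=1:−1/261273600 t=2:+1/638668800 t=3:−1/17244057600 = -1/656916480
⇒ 3j(8 4 8; 5 0 -5)² = 13/1292, sgn +1
4πI² = N·(3j₀)²·(3jₘ)² = 81/361
I = +1·√(0.224377/4π) = 0.13362385

0.133624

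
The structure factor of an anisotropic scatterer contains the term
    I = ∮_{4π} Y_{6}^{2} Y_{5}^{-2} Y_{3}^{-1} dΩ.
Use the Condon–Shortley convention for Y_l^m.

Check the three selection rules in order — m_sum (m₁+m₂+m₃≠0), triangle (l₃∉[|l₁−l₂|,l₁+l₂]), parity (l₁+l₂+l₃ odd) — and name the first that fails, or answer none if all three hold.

m_sum

m₁+m₂+m₃ = 2 − 2 − 1 = -1  ✗
triangle: |6−5|=1 ≤ l₃=3 ≤ 6+5=11
parity: l₁+l₂+l₃ = 14 is even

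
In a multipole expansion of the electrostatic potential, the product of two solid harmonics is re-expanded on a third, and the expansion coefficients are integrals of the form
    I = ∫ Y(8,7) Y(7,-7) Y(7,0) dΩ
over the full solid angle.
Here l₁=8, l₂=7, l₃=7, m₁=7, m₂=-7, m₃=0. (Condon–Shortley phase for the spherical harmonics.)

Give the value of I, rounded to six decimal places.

Rules hold: Σm=0, L=22 even, 1≤7≤15.
N = 17·15·15 = 3825
Δ = 8!·8!·6!/23! = 1/22086194130
Racah Σ t=1..7: t=1:−1/18289152000 t=2:+1/248832000 t=3:−1/24883200 t=4:+1/11943936 t=5:−1/24883200 t=6:+1/248832000 t=7:−1/18289152000 = 11/975421440
⇒ 3j(8 7 7; 0 0 0)² = 1750/289731, sgn -1
Racah Σ t=0..0: t=0:+1/146313216000 = 1/146313216000
⇒ 3j(8 7 7; 7 -7 0)² = 91/14858, sgn -1
4πI² = N·(3j₀)²·(3jₘ)² = 459375/3246473
I = +1·√(0.1415/4π) = 0.10611404

0.106114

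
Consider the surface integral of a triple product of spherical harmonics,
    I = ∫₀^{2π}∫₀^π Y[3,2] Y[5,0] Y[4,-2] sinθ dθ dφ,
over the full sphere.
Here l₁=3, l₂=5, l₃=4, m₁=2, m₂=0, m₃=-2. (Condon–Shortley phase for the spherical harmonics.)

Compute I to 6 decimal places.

Rules hold: Σm=0, L=12 even, 2≤4≤8.
N = 7·11·9 = 693
Δ = 4!·2!·6!/13! = 1/180180
Racah Σ t=1..3: t=1:−1/576 t=2:+1/144 t=3:−1/576 = 1/288
⇒ 3j(3 5 4; 0 0 0)² = 20/1001, sgn +1
Racah Σ t=0..1: t=0:+1/2880 t=1:−1/576 = -1/720
⇒ 3j(3 5 4; 2 0 -2)² = 80/3003, sgn -1
4πI² = N·(3j₀)²·(3jₘ)² = 4800/13013
I = -1·√(0.368862/4π) = -0.17132746

-0.171327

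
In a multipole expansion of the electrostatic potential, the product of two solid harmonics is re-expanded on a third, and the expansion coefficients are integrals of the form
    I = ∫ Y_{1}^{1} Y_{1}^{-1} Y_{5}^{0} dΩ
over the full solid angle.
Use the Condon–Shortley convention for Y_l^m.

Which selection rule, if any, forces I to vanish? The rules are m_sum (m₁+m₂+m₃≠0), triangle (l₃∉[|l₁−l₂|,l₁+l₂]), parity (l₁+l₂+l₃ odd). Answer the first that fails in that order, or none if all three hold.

azimuthal sum: 1 − 1 + 0 = 0  ✓
0 ≤ 5 ≤ 2 (triangle on l)  ✗
L = 1 + 1 + 5 = 7 (odd)

triangle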